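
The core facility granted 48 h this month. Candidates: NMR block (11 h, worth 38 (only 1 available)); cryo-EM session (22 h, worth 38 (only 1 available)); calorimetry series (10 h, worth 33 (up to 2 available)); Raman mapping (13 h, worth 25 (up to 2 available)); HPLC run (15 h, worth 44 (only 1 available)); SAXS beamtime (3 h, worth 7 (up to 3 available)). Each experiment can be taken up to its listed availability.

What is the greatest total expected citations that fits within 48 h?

The ratio ordering already packs tightly: NMR block + 2×calorimetry series + HPLC run, 46 h, 148.
Every other selection either busts 48 h or exceeds an availability limit or fails to beat 148.

148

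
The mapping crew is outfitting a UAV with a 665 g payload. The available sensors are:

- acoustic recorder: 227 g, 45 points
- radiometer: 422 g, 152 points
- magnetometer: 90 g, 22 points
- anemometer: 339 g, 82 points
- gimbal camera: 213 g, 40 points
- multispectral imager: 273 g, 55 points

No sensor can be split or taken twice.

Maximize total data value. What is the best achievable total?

197

Taking the top-ratio sensors first gives radiometer + magnetometer for 174 (512 g).
Replace magnetometer with acoustic recorder: the trade gains 23 net, giving 197 at 649 g.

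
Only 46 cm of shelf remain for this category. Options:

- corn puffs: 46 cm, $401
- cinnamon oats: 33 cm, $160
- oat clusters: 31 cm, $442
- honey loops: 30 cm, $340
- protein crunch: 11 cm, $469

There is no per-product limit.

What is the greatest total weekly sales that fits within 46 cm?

Ranking by ratio (weekly sales/cm): protein crunch 42.64, oat clusters 14.26, honey loops 11.33.
Best packing: 4×protein crunch — 44 cm, 1876 total.
Nothing else within 46 cm beats 1876.

1876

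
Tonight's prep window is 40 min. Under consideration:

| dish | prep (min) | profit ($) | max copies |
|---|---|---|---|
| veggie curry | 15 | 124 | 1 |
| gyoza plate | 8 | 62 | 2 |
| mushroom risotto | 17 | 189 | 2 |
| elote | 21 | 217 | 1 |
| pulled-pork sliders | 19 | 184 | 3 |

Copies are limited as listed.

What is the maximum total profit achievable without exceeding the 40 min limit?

406

By profit per min: mushroom risotto 11.12, elote 10.33, pulled-pork sliders 9.68 lead.
Filling by ratio: 2×mushroom risotto for 378, with 6 min left unused.
Replace mushroom risotto with elote: the trade gains 28 net, giving 406 at 38 min.
No other feasible combination exceeds 406.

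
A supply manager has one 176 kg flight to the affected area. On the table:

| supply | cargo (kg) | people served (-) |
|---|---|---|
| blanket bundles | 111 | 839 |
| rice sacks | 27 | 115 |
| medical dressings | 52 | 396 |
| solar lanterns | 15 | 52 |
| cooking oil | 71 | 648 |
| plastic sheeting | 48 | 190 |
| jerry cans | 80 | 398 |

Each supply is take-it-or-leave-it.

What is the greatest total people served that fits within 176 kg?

Greedy by ratio would take rice sacks + medical dressings + solar lanterns + cooking oil: 165 kg used, total 1211.
Dropping rice sacks and solar lanterns and cooking oil frees 113 kg; slotting in blanket bundles (111 kg) lifts the total to 1235 at 163 kg.
Every other selection either busts 176 kg or fails to beat 1235.

1235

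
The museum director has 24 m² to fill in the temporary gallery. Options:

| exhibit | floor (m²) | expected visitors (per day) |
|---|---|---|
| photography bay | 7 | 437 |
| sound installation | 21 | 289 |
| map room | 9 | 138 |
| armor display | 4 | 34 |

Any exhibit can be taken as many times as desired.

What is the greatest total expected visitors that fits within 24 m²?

1311

3×photography bay uses 21 of the 24 m² and totals 1311.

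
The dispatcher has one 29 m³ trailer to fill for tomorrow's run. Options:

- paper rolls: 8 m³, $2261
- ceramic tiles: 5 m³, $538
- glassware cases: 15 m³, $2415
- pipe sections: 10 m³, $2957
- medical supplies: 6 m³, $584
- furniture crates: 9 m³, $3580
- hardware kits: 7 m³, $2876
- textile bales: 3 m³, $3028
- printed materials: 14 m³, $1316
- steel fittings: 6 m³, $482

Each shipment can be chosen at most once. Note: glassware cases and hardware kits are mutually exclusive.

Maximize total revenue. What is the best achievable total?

By revenue per m³: textile bales 1009.33, hardware kits 410.86, furniture crates 397.78 lead.
Taking pipe sections + furniture crates + hardware kits + textile bales: 29 m³ used, 12441 in revenue.
The closest alternative, paper rolls + furniture crates + hardware kits + textile bales, reaches only 11745.

12441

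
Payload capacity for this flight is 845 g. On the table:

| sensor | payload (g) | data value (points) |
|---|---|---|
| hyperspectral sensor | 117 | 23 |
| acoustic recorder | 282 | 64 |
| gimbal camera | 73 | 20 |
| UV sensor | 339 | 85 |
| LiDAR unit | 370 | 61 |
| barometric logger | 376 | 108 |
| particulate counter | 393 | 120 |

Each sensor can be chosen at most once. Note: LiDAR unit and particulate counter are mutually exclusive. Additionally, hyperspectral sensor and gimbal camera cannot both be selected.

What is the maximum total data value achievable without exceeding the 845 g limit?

248

Density check — particulate counter 0.31, barometric logger 0.29, gimbal camera 0.27 are the best per g.
Gimbal camera + barometric logger + particulate counter uses 842 of the 845 g and totals 248.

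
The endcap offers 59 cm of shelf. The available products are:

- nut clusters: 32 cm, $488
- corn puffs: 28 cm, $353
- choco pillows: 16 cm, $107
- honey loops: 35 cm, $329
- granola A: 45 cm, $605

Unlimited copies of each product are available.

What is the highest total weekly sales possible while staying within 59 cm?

706

Taking the top-ratio products first gives nut clusters + choco pillows for 595 (48 cm).
The 48 cm tied up in nut clusters and choco pillows is better spent on 2×corn puffs — total rises to 706 (56 cm).
No other feasible combination exceeds 706.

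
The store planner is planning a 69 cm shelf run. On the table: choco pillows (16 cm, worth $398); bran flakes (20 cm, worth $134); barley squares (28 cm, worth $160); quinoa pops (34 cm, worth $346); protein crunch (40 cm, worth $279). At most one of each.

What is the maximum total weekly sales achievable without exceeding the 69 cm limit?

744

Ranking by ratio (weekly sales/cm): choco pillows 24.88, quinoa pops 10.18, protein crunch 6.97.
Choco pillows + quinoa pops uses 50 of the 69 cm and totals 744.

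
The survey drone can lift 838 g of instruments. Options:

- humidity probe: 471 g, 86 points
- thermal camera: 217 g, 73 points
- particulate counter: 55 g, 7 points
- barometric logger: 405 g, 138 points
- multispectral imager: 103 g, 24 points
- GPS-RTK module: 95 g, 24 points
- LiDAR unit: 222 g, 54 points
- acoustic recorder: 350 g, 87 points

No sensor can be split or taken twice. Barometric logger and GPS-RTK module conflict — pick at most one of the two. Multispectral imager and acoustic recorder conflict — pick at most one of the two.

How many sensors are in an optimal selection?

Optimal total is 242.
thermal camera + particulate counter + barometric logger + multispectral imager hits 242 at 780 g.
All optima have 4 sensors.

4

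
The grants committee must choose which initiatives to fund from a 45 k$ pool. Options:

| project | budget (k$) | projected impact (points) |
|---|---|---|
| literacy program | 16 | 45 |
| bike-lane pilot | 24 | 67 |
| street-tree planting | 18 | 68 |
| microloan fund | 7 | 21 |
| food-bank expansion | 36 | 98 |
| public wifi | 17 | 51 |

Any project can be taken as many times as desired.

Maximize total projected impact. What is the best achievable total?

157

Best packing: 2×street-tree planting + microloan fund — 43 k$, 157 total.
Nothing else within 45 k$ beats 157.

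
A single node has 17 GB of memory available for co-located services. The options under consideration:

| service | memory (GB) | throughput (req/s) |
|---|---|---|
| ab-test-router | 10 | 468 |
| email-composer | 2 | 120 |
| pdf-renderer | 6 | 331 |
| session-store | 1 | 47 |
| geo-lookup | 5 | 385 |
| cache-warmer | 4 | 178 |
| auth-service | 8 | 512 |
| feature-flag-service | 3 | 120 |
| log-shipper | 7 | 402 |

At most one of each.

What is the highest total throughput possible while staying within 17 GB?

1075

Greedy by ratio would take email-composer + session-store + geo-lookup + auth-service: 16 GB used, total 1064.
The 3 GB tied up in email-composer and session-store is better spent on cache-warmer — total rises to 1075 (17 GB).
Runner-up email-composer + session-store + geo-lookup + auth-service tops out at 1064.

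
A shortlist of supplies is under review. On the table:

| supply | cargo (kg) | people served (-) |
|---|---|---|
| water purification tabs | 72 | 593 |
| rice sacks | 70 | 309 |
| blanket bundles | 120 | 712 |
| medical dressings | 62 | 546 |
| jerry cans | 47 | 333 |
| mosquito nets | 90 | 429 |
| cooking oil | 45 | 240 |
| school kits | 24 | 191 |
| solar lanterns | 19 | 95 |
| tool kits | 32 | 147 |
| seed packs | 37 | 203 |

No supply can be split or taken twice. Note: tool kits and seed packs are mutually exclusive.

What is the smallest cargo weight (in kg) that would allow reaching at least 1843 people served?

Need the lightest bundle worth ≥ 1843.
Taking water purification tabs + medical dressings + jerry cans + school kits + seed packs gives 1866 (≥ 1843) for 242 kg.
Below 242 kg the best achievable stays under 1843.

242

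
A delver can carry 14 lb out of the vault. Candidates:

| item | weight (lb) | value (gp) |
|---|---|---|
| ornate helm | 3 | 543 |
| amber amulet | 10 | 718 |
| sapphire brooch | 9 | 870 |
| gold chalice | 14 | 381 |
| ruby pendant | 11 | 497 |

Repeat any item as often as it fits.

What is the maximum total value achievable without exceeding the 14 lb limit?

Density check — ornate helm 181.00, sapphire brooch 96.67, amber amulet 71.80, ruby pendant 45.18 are the best per lb.
The ratio ordering already packs tightly: 4×ornate helm, 12 lb, 2172.
That's the maximum — no swap from here does better than 2172.

2172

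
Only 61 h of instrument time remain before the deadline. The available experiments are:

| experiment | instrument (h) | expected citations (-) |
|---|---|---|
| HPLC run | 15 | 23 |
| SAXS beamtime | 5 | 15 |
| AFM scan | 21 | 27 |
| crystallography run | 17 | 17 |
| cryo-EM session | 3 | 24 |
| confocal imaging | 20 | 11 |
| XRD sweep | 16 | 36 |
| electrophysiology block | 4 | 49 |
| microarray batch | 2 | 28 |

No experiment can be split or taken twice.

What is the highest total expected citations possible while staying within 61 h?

The ratio heuristic lands on HPLC run + SAXS beamtime + cryo-EM session + XRD sweep + electrophysiology block + microarray batch (175) but leaves 16 h idle.
The 5 h tied up in SAXS beamtime is better spent on AFM scan — total rises to 187 (61 h).
Nothing else within 61 h beats 187.

187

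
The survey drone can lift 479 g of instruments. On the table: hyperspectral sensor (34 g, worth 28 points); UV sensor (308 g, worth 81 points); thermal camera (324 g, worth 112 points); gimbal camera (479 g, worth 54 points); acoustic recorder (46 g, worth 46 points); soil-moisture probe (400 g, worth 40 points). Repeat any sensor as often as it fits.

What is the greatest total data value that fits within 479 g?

Taking 10×acoustic recorder: 460 g used, 460 in data value.
That's the maximum — no swap from here does better than 460.

460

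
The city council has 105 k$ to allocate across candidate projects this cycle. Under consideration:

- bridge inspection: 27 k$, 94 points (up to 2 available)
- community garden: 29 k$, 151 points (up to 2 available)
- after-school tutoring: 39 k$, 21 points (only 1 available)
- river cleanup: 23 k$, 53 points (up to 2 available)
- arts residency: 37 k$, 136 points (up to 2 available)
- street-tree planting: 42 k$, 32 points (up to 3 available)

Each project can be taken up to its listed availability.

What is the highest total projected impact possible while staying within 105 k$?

Best packing: 2×community garden + arts residency — 95 k$, 438 total.
Nothing else within 105 k$ beats 438.

438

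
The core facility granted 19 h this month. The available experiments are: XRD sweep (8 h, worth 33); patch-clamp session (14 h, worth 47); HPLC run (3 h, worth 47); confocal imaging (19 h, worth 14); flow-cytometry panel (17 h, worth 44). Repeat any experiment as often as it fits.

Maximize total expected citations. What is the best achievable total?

282

The ratio ordering already packs tightly: 6×HPLC run, 18 h, 282.
No other feasible combination exceeds 282.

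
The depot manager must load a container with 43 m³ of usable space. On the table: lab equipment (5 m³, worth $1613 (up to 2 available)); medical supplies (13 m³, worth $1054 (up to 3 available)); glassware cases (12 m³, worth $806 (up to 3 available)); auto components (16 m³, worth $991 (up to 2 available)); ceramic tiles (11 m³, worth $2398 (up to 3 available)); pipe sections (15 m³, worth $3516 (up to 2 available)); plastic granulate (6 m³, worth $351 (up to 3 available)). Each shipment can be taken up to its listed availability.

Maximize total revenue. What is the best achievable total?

10420

By revenue per m³: lab equipment 322.60, pipe sections 234.40, ceramic tiles 218.00, medical supplies 81.08 lead.
Filling by ratio: 2×lab equipment + 2×pipe sections for 10258, with 3 m³ left unused.
Replace 2×pipe sections with 3×ceramic tiles: the trade gains 162 net, giving 10420 at 43 m³.
Nothing else within 43 m³ beats 10420.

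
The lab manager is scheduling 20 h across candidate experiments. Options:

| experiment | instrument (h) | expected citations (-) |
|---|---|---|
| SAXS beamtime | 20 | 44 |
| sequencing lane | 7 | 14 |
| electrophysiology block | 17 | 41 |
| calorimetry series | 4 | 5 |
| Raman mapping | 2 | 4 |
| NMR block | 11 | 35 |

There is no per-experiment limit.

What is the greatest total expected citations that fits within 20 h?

53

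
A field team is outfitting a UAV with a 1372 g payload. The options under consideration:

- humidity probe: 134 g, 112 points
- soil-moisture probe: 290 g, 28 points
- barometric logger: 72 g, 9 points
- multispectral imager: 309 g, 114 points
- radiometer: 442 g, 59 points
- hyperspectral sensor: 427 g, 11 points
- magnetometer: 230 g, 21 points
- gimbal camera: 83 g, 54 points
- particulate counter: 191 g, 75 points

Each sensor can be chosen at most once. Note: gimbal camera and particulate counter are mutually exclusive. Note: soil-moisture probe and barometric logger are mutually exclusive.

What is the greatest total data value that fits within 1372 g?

By data value per g: humidity probe 0.84, gimbal camera 0.65, particulate counter 0.39, multispectral imager 0.37 lead.
Humidity probe + soil-moisture probe + multispectral imager + radiometer + particulate counter uses 1366 of the 1372 g and totals 388.
The closest alternative, humidity probe + multispectral imager + radiometer + magnetometer + particulate counter, reaches only 381.

388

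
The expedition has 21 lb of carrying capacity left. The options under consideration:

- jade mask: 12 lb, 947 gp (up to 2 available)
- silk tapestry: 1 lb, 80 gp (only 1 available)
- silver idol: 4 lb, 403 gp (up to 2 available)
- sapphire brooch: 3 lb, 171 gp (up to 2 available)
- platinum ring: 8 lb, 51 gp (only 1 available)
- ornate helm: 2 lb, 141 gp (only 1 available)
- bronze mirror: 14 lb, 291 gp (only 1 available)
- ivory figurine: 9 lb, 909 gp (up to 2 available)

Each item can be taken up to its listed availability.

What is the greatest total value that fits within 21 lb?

2039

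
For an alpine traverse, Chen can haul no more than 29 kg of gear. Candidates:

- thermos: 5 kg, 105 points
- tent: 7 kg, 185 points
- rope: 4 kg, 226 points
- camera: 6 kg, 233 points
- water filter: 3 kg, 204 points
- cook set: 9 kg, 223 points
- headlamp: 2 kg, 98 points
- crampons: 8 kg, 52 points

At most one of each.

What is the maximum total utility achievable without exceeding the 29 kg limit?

1089

By utility per kg: water filter 68.00, rope 56.50, headlamp 49.00 lead.
The ratio heuristic lands on thermos + tent + rope + camera + water filter + headlamp (1051) but leaves 2 kg idle.
Dropping tent frees 7 kg; slotting in cook set (9 kg) lifts the total to 1089 at 29 kg.
Every other selection either busts 29 kg or fails to beat 1089.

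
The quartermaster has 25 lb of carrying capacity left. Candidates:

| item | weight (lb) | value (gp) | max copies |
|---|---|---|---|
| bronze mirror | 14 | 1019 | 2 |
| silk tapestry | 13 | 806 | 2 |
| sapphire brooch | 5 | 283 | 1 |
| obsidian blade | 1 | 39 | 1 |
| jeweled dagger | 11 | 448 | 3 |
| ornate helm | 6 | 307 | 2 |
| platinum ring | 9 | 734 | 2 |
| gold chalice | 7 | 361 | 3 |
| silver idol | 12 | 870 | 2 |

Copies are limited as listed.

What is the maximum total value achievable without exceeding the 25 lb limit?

Greedy by ratio would take sapphire brooch + obsidian blade + 2×platinum ring: 24 lb used, total 1790.
Replace sapphire brooch and obsidian blade with gold chalice: the trade gains 39 net, giving 1829 at 25 lb.
Every other selection either busts 25 lb or exceeds an availability limit or fails to beat 1829.

1829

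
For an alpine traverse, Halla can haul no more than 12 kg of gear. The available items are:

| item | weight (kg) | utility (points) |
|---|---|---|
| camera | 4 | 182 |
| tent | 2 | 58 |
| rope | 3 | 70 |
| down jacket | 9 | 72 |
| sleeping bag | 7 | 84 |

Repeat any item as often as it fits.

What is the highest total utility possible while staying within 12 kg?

Density check — camera 45.50, tent 29.00, rope 23.33 are the best per kg.
3×camera uses 12 of the 12 kg and totals 546.

546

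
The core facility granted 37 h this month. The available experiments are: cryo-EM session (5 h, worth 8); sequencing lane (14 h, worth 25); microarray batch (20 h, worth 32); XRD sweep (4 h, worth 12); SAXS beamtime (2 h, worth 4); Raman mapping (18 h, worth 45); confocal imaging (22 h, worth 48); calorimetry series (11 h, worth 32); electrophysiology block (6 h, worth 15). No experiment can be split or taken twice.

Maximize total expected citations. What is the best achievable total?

96

The ratio heuristic lands on XRD sweep + SAXS beamtime + Raman mapping + calorimetry series (93) but leaves 2 h idle.
The 4 h tied up in XRD sweep is better spent on electrophysiology block — total rises to 96 (37 h).
Every other selection either busts 37 h or fails to beat 96.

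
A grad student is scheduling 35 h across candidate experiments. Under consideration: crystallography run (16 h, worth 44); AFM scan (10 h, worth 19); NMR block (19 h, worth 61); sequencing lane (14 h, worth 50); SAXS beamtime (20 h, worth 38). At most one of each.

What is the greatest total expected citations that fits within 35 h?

The ratio ordering already packs tightly: NMR block + sequencing lane, 33 h, 111.
Runner-up crystallography run + NMR block tops out at 105.

111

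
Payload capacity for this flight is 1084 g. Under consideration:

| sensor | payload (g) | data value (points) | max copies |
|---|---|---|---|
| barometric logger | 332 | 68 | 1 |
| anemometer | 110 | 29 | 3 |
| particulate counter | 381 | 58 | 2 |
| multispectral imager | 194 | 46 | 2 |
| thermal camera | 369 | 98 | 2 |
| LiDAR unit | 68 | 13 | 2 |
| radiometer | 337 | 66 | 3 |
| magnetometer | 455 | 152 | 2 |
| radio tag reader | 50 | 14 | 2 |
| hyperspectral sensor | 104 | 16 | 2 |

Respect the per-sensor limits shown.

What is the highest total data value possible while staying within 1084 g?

347

By data value per g: magnetometer 0.33, radio tag reader 0.28, thermal camera 0.27, anemometer 0.26 lead.
A density-first pass picks LiDAR unit + 2×magnetometer + 2×radio tag reader — 345 at 1078 g.
The 118 g tied up in LiDAR unit and radio tag reader is better spent on anemometer — total rises to 347 (1070 g).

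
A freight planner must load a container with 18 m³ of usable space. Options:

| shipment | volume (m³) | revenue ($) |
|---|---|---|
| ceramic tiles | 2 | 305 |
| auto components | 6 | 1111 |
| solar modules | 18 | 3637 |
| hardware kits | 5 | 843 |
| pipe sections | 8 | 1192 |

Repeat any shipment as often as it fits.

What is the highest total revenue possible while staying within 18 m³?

Best packing: solar modules — 18 m³, 3637 total.
Every other selection either busts 18 m³ or fails to beat 3637.

3637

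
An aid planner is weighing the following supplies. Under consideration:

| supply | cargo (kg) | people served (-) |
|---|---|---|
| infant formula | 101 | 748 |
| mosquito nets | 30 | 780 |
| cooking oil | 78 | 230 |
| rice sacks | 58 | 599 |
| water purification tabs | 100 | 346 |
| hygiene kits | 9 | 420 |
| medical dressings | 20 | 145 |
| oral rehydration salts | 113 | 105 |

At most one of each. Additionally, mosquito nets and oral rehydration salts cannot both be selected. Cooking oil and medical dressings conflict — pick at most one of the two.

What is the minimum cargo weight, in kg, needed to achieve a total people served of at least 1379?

Minimise kg subject to total people served ≥ 1379.
mosquito nets + rice sacks: 1379 people served at 88 kg.
Any bundle with less than 88 kg falls short of 1379.

88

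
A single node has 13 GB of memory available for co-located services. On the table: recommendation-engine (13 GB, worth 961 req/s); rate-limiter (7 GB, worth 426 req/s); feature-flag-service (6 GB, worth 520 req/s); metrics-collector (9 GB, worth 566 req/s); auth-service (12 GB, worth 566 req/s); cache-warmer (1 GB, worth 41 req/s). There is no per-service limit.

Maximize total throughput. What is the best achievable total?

Density check — feature-flag-service 86.67, recommendation-engine 73.92, metrics-collector 62.89, rate-limiter 60.86 are the best per GB.
Best packing: 2×feature-flag-service + cache-warmer — 13 GB, 1081 total.
Nothing else within 13 GB beats 1081.

1081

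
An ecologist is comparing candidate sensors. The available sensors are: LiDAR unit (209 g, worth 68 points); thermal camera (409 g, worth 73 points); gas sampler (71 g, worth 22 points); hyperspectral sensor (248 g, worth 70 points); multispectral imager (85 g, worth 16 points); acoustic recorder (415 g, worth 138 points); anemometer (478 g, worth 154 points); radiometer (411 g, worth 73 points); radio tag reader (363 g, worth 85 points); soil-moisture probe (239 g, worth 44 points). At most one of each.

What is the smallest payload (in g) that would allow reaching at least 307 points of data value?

964

Look for the lowest-payload combination reaching 307.
gas sampler + acoustic recorder + anemometer: 314 data value at 964 g.
Below 964 g the best achievable stays under 307.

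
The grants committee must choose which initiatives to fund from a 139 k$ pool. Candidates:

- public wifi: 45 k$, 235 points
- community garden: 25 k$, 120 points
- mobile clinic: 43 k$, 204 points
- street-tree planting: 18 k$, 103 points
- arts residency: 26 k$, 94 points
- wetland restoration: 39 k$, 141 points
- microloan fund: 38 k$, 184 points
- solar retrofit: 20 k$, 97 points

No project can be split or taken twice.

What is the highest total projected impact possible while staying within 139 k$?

662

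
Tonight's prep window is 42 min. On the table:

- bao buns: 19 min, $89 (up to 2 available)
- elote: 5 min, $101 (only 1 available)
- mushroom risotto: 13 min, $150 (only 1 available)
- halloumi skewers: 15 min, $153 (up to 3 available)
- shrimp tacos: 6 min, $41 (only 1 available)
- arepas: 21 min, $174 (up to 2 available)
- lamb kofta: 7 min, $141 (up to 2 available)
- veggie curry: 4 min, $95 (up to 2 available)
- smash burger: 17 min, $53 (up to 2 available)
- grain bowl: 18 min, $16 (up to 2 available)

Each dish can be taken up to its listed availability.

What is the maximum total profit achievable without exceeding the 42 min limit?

A density-first pass picks elote + mushroom risotto + 2×lamb kofta + 2×veggie curry — 723 at 40 min.
The 13 min tied up in mushroom risotto is better spent on halloumi skewers — total rises to 726 (42 min).
That's the maximum — no swap from here does better than 726.

726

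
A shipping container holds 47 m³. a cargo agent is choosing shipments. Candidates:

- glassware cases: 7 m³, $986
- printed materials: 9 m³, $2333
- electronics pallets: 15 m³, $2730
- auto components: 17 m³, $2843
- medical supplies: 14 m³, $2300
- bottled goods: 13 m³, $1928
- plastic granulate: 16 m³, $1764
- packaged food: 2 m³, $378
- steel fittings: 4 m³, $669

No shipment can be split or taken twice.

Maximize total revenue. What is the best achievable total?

Taking printed materials + electronics pallets + auto components + packaged food + steel fittings: 47 m³ used, 8953 in revenue.
Next best is glassware cases + printed materials + electronics pallets + medical supplies + packaged food at 8727 (47 m³) — short by 226.

8953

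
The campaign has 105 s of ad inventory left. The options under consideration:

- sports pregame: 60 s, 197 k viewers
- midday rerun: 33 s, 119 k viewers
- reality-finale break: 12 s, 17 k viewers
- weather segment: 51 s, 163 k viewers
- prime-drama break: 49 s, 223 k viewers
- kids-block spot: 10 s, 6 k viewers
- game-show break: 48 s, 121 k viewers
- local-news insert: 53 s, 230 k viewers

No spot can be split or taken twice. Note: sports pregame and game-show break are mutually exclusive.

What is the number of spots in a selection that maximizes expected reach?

2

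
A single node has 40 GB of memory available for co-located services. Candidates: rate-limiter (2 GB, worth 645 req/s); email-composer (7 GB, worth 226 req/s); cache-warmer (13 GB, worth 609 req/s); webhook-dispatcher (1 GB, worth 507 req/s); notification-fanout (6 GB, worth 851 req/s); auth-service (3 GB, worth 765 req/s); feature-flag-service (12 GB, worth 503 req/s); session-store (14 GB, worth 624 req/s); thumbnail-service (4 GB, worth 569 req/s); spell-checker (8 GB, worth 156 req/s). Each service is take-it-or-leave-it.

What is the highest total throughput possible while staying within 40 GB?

4187

By throughput per GB: webhook-dispatcher 507.00, rate-limiter 322.50, auth-service 255.00, thumbnail-service 142.25 lead.
Taking the top-ratio services first gives rate-limiter + email-composer + cache-warmer + webhook-dispatcher + notification-fanout + auth-service + thumbnail-service for 4172 (36 GB).
The 13 GB tied up in cache-warmer is better spent on session-store — total rises to 4187 (37 GB).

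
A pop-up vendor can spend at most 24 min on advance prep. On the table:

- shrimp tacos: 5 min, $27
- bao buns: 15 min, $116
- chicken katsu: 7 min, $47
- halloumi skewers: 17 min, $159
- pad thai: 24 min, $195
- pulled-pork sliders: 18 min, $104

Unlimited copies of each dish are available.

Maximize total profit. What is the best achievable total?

Chicken katsu + halloumi skewers uses 24 of the 24 min and totals 206.
No other feasible combination exceeds 206.

206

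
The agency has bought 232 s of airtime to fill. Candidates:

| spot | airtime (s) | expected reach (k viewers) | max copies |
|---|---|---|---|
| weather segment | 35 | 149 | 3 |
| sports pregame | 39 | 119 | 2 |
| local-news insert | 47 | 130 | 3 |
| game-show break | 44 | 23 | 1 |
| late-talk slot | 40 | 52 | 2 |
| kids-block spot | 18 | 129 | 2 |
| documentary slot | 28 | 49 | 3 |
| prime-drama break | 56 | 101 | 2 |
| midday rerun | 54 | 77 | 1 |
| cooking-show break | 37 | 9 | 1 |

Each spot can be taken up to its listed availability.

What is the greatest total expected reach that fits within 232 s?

954

By expected reach per s: kids-block spot 7.17, weather segment 4.26, sports pregame 3.05, local-news insert 2.77 lead.
Greedy by ratio would take 3×weather segment + 2×sports pregame + 2×kids-block spot: 219 s used, total 943.
Replace sports pregame with local-news insert: the trade gains 11 net, giving 954 at 227 s.
The spare 5 s is too small for any remaining spot, and no exchange beats 954.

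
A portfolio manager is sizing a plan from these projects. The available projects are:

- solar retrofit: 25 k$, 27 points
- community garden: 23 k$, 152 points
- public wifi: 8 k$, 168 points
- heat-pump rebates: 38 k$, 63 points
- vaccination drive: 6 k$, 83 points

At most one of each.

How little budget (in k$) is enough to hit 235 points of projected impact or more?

Minimise k$ subject to total projected impact ≥ 235.
public wifi + vaccination drive reaches 251 using 14 k$.
No combination under 14 k$ hits 235.

14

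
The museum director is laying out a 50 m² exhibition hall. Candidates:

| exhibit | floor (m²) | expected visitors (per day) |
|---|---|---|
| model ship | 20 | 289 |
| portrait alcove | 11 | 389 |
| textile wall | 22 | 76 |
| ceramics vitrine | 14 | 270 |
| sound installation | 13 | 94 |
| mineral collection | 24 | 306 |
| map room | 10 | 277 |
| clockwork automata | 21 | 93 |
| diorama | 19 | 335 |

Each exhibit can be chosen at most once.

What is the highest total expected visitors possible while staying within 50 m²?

1030

Taking portrait alcove + ceramics vitrine + sound installation + map room: 48 m² used, 1030 in expected visitors.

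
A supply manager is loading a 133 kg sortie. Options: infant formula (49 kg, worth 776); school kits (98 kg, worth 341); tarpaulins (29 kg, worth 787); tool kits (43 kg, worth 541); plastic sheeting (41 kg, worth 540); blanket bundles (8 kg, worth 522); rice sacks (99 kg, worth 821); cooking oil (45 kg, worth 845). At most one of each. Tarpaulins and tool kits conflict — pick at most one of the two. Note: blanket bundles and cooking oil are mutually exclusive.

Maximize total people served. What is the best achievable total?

Infant formula + tarpaulins + plastic sheeting + blanket bundles uses 127 of the 133 kg and totals 2625.
Runner-up infant formula + tarpaulins + cooking oil tops out at 2408.

2625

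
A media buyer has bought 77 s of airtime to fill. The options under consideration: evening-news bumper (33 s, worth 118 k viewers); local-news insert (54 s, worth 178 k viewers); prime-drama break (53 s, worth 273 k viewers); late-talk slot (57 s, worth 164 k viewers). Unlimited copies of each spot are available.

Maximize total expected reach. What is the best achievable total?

By expected reach per s: prime-drama break 5.15, evening-news bumper 3.58, local-news insert 3.30, late-talk slot 2.88 lead.
Taking prime-drama break: 53 s used, 273 in expected reach.
The spare 24 s is too small for any remaining spot, and no exchange beats 273.

273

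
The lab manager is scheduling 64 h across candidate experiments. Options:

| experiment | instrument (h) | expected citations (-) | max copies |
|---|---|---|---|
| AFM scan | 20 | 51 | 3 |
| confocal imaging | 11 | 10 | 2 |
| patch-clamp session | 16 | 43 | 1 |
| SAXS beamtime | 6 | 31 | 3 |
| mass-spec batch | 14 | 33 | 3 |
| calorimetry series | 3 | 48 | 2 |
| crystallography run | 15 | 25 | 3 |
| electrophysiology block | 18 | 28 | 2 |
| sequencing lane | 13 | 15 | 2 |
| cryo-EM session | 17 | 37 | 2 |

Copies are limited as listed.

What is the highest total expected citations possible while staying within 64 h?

291

Filling by ratio: AFM scan + patch-clamp session + 3×SAXS beamtime + 2×calorimetry series for 283, with 4 h left unused.
Replace patch-clamp session with AFM scan: the trade gains 8 net, giving 291 at 64 h.
Every other selection either busts 64 h or exceeds an availability limit or fails to beat 291.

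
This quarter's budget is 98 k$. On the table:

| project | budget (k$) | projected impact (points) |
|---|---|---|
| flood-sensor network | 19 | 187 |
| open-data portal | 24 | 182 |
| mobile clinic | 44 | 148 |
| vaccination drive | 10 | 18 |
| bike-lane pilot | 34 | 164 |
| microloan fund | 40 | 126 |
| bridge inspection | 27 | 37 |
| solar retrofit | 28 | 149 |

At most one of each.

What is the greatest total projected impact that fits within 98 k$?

555

Greedy by ratio would take flood-sensor network + open-data portal + vaccination drive + solar retrofit: 81 k$ used, total 536.
The 10 k$ tied up in vaccination drive is better spent on bridge inspection — total rises to 555 (98 k$).
Nothing else within 98 k$ beats 555.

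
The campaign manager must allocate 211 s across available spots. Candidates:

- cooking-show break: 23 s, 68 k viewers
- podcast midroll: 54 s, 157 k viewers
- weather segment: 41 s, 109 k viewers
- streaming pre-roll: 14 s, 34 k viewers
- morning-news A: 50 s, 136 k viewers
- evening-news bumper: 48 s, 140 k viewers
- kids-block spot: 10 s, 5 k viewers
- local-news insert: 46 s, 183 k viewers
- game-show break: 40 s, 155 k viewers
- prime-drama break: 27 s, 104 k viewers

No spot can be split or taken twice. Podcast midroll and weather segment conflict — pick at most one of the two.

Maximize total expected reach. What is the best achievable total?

718

Greedy by ratio would take cooking-show break + streaming pre-roll + evening-news bumper + kids-block spot + local-news insert + game-show break + prime-drama break: 208 s used, total 689.
Replace cooking-show break and streaming pre-roll and kids-block spot with morning-news A: the trade gains 29 net, giving 718 at 211 s.
Every other selection either busts 211 s or breaks a pairing rule or fails to beat 718.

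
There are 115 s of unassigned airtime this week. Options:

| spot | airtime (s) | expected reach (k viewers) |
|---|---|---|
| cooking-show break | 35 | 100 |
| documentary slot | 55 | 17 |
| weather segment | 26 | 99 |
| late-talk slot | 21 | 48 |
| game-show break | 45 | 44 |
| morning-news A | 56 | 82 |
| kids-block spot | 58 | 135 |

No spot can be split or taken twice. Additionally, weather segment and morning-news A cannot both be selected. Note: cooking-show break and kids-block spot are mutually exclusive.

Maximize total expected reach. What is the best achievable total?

Taking the top-ratio spots first gives cooking-show break + weather segment + late-talk slot for 247 (82 s).
Dropping cooking-show break frees 35 s; slotting in kids-block spot (58 s) lifts the total to 282 at 105 s.
No other feasible combination exceeds 282.

282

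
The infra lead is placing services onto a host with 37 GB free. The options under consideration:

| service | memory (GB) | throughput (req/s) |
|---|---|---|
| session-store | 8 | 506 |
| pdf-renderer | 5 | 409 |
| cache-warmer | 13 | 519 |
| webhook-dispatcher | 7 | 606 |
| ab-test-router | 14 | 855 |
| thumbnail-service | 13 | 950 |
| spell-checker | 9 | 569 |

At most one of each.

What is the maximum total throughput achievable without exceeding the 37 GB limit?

2631

By throughput per GB: webhook-dispatcher 86.57, pdf-renderer 81.80, thumbnail-service 73.08 lead.
The ratio heuristic lands on session-store + pdf-renderer + webhook-dispatcher + thumbnail-service (2471) but leaves 4 GB idle.
Replace pdf-renderer with spell-checker: the trade gains 160 net, giving 2631 at 37 GB.
That's the maximum — no swap from here does better than 2631.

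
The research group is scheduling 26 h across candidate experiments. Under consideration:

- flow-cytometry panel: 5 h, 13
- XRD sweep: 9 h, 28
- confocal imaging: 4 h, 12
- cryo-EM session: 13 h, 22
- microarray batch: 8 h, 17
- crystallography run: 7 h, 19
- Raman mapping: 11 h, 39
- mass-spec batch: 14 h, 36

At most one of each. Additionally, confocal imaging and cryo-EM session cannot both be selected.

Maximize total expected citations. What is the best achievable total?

80

Taking the top-ratio experiments first gives XRD sweep + confocal imaging + Raman mapping for 79 (24 h).
The 4 h tied up in confocal imaging is better spent on flow-cytometry panel — total rises to 80 (25 h).
Next best is XRD sweep + confocal imaging + Raman mapping at 79 (24 h) — short by 1.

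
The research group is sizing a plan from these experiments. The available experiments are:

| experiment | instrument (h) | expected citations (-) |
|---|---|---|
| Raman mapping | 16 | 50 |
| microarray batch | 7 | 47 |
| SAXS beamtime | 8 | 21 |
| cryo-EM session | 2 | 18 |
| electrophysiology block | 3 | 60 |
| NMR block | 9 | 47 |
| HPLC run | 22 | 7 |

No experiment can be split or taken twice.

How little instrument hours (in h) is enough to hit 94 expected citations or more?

Minimise h subject to total expected citations ≥ 94.
Taking microarray batch + electrophysiology block gives 107 (≥ 94) for 10 h.
Any bundle with less than 10 h falls short of 94.

10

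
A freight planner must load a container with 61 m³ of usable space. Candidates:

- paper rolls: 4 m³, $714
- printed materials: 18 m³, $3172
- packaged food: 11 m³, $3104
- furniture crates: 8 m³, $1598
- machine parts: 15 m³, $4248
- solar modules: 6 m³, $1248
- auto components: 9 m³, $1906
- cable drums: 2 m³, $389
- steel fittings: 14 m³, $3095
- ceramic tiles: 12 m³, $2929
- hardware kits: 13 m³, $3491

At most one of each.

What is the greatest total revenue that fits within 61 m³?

15759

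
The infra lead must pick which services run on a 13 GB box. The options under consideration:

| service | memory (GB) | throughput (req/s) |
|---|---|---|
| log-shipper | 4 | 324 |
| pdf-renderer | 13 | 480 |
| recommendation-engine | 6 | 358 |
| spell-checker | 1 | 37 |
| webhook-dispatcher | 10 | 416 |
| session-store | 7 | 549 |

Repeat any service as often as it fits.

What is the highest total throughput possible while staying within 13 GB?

1009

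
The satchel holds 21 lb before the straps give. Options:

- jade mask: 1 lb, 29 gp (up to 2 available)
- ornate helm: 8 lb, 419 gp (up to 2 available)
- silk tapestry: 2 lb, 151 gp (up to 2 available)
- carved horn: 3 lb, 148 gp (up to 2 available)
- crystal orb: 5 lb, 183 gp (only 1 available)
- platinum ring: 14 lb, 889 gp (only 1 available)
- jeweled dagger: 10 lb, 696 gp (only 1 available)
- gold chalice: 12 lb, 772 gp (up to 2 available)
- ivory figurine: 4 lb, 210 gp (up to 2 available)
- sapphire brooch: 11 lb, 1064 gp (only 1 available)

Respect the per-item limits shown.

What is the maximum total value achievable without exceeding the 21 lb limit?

A density-first pass picks 2×jade mask + 2×silk tapestry + ivory figurine + sapphire brooch — 1634 at 21 lb.
Replace 2×jade mask and 2×silk tapestry and ivory figurine with jeweled dagger: the trade gains 126 net, giving 1760 at 21 lb.
Nothing else within 21 lb beats 1760.

1760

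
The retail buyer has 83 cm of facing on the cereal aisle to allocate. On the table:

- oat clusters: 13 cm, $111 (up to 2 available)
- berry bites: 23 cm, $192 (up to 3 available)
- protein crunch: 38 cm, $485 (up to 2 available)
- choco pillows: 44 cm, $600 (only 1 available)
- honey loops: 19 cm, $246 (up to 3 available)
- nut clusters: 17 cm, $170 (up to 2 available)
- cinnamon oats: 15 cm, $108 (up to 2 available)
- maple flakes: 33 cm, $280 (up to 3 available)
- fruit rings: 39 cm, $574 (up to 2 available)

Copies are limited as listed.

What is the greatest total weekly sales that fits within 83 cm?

By weekly sales per cm: fruit rings 14.72, choco pillows 13.64, honey loops 12.95 lead.
Greedy by ratio would take 2×fruit rings: 78 cm used, total 1148.
Dropping fruit rings frees 39 cm; slotting in choco pillows (44 cm) lifts the total to 1174 at 83 cm.
Every other selection either busts 83 cm or exceeds an availability limit or fails to beat 1174.

1174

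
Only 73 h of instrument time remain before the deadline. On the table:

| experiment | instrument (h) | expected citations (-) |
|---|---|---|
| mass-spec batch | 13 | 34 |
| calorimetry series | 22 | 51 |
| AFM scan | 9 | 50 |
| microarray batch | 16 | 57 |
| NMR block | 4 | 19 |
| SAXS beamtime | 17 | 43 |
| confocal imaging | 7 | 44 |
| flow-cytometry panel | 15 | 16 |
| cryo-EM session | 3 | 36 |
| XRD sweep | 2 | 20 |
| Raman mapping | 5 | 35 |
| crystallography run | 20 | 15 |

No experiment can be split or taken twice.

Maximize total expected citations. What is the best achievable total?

319

Taking the top-ratio experiments first gives mass-spec batch + AFM scan + microarray batch + NMR block + confocal imaging + cryo-EM session + XRD sweep + Raman mapping for 295 (59 h).
Replace NMR block with SAXS beamtime: the trade gains 24 net, giving 319 at 72 h.
Runner-up calorimetry series + AFM scan + microarray batch + NMR block + confocal imaging + cryo-EM session + XRD sweep + Raman mapping tops out at 312.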